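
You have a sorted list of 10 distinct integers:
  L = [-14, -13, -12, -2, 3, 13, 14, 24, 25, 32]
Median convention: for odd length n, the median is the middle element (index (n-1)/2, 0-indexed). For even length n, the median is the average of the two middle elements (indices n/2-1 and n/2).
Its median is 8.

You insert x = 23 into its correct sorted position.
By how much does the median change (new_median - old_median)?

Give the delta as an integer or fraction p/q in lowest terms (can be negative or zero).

Old median = 8
After inserting x = 23: new sorted = [-14, -13, -12, -2, 3, 13, 14, 23, 24, 25, 32]
New median = 13
Delta = 13 - 8 = 5

Answer: 5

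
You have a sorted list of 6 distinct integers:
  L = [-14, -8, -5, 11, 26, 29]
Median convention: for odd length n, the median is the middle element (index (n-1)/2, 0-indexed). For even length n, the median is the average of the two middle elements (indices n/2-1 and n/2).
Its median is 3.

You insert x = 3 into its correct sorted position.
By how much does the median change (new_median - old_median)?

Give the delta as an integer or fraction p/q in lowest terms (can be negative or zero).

Old median = 3
After inserting x = 3: new sorted = [-14, -8, -5, 3, 11, 26, 29]
New median = 3
Delta = 3 - 3 = 0

Answer: 0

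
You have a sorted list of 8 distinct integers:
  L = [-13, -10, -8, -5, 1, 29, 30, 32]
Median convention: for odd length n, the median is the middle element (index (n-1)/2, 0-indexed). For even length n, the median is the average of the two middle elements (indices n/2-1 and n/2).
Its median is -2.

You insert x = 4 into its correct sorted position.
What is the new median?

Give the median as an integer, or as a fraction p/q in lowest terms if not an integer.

Old list (sorted, length 8): [-13, -10, -8, -5, 1, 29, 30, 32]
Old median = -2
Insert x = 4
Old length even (8). Middle pair: indices 3,4 = -5,1.
New length odd (9). New median = single middle element.
x = 4: 5 elements are < x, 3 elements are > x.
New sorted list: [-13, -10, -8, -5, 1, 4, 29, 30, 32]
New median = 1

Answer: 1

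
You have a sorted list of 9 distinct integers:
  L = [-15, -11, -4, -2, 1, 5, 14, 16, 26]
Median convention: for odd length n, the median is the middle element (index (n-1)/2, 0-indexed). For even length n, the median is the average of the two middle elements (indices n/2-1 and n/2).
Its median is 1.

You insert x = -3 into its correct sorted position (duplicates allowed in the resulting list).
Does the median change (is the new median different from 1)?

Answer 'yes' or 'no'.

Old median = 1
Insert x = -3
New median = -1/2
Changed? yes

Answer: yes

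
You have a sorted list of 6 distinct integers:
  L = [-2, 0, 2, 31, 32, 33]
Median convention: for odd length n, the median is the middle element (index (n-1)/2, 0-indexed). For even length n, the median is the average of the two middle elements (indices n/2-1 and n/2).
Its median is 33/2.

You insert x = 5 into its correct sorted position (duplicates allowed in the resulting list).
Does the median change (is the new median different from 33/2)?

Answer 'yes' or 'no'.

Old median = 33/2
Insert x = 5
New median = 5
Changed? yes

Answer: yes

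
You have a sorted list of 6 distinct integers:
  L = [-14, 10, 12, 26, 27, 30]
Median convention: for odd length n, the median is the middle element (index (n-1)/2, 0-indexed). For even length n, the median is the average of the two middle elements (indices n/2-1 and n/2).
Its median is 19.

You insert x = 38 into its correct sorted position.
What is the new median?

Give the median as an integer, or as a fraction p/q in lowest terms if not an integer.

Old list (sorted, length 6): [-14, 10, 12, 26, 27, 30]
Old median = 19
Insert x = 38
Old length even (6). Middle pair: indices 2,3 = 12,26.
New length odd (7). New median = single middle element.
x = 38: 6 elements are < x, 0 elements are > x.
New sorted list: [-14, 10, 12, 26, 27, 30, 38]
New median = 26

Answer: 26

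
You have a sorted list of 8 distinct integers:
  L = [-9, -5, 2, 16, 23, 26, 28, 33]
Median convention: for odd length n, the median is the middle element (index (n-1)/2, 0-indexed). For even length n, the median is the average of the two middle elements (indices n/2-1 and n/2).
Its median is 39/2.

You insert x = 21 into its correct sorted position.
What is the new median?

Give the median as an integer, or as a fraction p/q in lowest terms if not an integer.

Old list (sorted, length 8): [-9, -5, 2, 16, 23, 26, 28, 33]
Old median = 39/2
Insert x = 21
Old length even (8). Middle pair: indices 3,4 = 16,23.
New length odd (9). New median = single middle element.
x = 21: 4 elements are < x, 4 elements are > x.
New sorted list: [-9, -5, 2, 16, 21, 23, 26, 28, 33]
New median = 21

Answer: 21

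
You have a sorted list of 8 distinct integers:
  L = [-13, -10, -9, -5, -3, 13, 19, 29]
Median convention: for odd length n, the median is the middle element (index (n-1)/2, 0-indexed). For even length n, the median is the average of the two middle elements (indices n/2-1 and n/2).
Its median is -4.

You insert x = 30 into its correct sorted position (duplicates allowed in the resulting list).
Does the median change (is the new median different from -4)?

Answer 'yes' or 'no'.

Answer: yes

Derivation:
Old median = -4
Insert x = 30
New median = -3
Changed? yes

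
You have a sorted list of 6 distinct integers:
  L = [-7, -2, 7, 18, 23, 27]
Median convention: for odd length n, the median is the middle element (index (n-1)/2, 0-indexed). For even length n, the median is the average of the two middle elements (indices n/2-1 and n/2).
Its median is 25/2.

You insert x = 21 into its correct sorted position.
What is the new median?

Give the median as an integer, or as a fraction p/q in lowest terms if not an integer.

Old list (sorted, length 6): [-7, -2, 7, 18, 23, 27]
Old median = 25/2
Insert x = 21
Old length even (6). Middle pair: indices 2,3 = 7,18.
New length odd (7). New median = single middle element.
x = 21: 4 elements are < x, 2 elements are > x.
New sorted list: [-7, -2, 7, 18, 21, 23, 27]
New median = 18

Answer: 18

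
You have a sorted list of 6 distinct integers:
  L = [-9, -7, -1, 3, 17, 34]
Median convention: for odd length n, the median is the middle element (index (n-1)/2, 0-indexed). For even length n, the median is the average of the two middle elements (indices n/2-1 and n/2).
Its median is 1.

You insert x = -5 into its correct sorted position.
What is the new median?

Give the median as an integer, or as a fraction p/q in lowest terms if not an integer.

Answer: -1

Derivation:
Old list (sorted, length 6): [-9, -7, -1, 3, 17, 34]
Old median = 1
Insert x = -5
Old length even (6). Middle pair: indices 2,3 = -1,3.
New length odd (7). New median = single middle element.
x = -5: 2 elements are < x, 4 elements are > x.
New sorted list: [-9, -7, -5, -1, 3, 17, 34]
New median = -1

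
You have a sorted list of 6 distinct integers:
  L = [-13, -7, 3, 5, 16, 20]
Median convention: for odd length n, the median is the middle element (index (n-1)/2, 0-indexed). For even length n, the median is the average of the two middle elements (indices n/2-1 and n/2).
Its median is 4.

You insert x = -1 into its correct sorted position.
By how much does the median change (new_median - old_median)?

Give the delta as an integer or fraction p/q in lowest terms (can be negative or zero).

Old median = 4
After inserting x = -1: new sorted = [-13, -7, -1, 3, 5, 16, 20]
New median = 3
Delta = 3 - 4 = -1

Answer: -1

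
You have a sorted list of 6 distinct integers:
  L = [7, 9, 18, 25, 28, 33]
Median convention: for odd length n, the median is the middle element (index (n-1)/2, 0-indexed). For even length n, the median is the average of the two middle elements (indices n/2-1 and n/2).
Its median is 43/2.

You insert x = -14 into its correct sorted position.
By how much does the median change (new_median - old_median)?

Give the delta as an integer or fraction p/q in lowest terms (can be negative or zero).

Old median = 43/2
After inserting x = -14: new sorted = [-14, 7, 9, 18, 25, 28, 33]
New median = 18
Delta = 18 - 43/2 = -7/2

Answer: -7/2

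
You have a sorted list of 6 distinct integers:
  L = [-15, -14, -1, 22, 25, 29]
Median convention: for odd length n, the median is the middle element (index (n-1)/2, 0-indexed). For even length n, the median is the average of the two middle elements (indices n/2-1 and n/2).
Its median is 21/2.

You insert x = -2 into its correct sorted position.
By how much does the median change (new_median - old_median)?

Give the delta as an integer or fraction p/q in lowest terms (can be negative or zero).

Old median = 21/2
After inserting x = -2: new sorted = [-15, -14, -2, -1, 22, 25, 29]
New median = -1
Delta = -1 - 21/2 = -23/2

Answer: -23/2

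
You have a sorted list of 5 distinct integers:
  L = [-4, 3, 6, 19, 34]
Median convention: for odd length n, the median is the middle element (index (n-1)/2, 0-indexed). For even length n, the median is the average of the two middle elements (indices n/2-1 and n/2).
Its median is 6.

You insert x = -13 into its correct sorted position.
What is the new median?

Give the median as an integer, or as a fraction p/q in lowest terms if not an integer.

Answer: 9/2

Derivation:
Old list (sorted, length 5): [-4, 3, 6, 19, 34]
Old median = 6
Insert x = -13
Old length odd (5). Middle was index 2 = 6.
New length even (6). New median = avg of two middle elements.
x = -13: 0 elements are < x, 5 elements are > x.
New sorted list: [-13, -4, 3, 6, 19, 34]
New median = 9/2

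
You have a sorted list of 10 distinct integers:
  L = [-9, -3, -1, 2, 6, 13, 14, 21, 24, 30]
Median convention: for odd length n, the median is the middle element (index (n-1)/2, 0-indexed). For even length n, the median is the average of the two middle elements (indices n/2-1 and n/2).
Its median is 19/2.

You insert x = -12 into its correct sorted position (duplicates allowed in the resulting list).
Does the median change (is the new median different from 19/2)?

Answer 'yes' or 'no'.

Answer: yes

Derivation:
Old median = 19/2
Insert x = -12
New median = 6
Changed? yes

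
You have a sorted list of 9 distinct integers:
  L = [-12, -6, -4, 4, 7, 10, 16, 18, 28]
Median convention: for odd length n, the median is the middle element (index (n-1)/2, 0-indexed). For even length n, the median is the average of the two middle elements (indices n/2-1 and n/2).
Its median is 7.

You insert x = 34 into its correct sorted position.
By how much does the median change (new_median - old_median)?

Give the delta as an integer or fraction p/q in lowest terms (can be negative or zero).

Old median = 7
After inserting x = 34: new sorted = [-12, -6, -4, 4, 7, 10, 16, 18, 28, 34]
New median = 17/2
Delta = 17/2 - 7 = 3/2

Answer: 3/2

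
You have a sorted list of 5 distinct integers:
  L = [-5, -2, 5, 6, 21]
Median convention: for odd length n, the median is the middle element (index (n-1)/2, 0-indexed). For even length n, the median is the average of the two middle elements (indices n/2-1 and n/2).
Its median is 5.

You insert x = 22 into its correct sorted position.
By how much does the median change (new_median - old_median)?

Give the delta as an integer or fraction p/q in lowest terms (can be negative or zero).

Old median = 5
After inserting x = 22: new sorted = [-5, -2, 5, 6, 21, 22]
New median = 11/2
Delta = 11/2 - 5 = 1/2

Answer: 1/2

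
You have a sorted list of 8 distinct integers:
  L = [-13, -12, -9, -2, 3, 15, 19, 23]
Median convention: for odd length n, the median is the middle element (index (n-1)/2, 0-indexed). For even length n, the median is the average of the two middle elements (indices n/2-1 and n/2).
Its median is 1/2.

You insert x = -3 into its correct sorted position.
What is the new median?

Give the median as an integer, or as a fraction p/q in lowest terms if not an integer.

Answer: -2

Derivation:
Old list (sorted, length 8): [-13, -12, -9, -2, 3, 15, 19, 23]
Old median = 1/2
Insert x = -3
Old length even (8). Middle pair: indices 3,4 = -2,3.
New length odd (9). New median = single middle element.
x = -3: 3 elements are < x, 5 elements are > x.
New sorted list: [-13, -12, -9, -3, -2, 3, 15, 19, 23]
New median = -2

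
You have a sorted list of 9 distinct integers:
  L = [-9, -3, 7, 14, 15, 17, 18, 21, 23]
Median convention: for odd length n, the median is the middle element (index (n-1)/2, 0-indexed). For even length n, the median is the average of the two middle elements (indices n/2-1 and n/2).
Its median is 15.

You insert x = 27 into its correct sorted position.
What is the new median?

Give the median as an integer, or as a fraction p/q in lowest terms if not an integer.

Answer: 16

Derivation:
Old list (sorted, length 9): [-9, -3, 7, 14, 15, 17, 18, 21, 23]
Old median = 15
Insert x = 27
Old length odd (9). Middle was index 4 = 15.
New length even (10). New median = avg of two middle elements.
x = 27: 9 elements are < x, 0 elements are > x.
New sorted list: [-9, -3, 7, 14, 15, 17, 18, 21, 23, 27]
New median = 16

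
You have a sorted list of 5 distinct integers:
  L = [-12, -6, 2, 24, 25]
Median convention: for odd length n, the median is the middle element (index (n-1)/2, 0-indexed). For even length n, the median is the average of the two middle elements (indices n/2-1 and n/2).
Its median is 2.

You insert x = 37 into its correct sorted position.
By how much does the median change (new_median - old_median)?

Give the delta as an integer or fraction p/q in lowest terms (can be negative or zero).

Answer: 11

Derivation:
Old median = 2
After inserting x = 37: new sorted = [-12, -6, 2, 24, 25, 37]
New median = 13
Delta = 13 - 2 = 11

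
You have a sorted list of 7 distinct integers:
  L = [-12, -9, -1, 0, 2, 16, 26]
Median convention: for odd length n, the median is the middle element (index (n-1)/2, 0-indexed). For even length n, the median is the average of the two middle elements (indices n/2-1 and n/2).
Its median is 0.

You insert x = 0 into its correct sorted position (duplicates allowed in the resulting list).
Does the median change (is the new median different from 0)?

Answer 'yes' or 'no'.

Answer: no

Derivation:
Old median = 0
Insert x = 0
New median = 0
Changed? no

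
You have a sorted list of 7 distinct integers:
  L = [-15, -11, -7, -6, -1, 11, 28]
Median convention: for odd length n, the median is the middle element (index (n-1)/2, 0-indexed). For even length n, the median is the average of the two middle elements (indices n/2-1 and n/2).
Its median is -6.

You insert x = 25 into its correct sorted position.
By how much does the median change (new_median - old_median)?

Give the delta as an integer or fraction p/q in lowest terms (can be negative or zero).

Answer: 5/2

Derivation:
Old median = -6
After inserting x = 25: new sorted = [-15, -11, -7, -6, -1, 11, 25, 28]
New median = -7/2
Delta = -7/2 - -6 = 5/2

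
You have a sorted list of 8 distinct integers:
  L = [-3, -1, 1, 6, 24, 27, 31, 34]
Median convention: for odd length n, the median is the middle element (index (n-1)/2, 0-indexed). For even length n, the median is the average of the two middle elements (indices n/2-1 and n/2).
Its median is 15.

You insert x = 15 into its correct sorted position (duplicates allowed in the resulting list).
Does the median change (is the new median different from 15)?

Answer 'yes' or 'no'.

Old median = 15
Insert x = 15
New median = 15
Changed? no

Answer: no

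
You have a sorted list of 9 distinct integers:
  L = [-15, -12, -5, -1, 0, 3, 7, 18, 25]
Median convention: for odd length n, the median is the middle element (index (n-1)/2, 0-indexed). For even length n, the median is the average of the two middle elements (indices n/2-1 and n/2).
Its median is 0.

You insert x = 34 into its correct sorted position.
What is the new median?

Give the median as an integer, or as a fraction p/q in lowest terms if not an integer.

Answer: 3/2

Derivation:
Old list (sorted, length 9): [-15, -12, -5, -1, 0, 3, 7, 18, 25]
Old median = 0
Insert x = 34
Old length odd (9). Middle was index 4 = 0.
New length even (10). New median = avg of two middle elements.
x = 34: 9 elements are < x, 0 elements are > x.
New sorted list: [-15, -12, -5, -1, 0, 3, 7, 18, 25, 34]
New median = 3/2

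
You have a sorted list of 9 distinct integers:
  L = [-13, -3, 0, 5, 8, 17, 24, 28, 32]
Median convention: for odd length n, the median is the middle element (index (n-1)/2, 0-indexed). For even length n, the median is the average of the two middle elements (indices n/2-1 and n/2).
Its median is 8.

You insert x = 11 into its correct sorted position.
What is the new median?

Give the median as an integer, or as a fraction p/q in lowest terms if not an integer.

Old list (sorted, length 9): [-13, -3, 0, 5, 8, 17, 24, 28, 32]
Old median = 8
Insert x = 11
Old length odd (9). Middle was index 4 = 8.
New length even (10). New median = avg of two middle elements.
x = 11: 5 elements are < x, 4 elements are > x.
New sorted list: [-13, -3, 0, 5, 8, 11, 17, 24, 28, 32]
New median = 19/2

Answer: 19/2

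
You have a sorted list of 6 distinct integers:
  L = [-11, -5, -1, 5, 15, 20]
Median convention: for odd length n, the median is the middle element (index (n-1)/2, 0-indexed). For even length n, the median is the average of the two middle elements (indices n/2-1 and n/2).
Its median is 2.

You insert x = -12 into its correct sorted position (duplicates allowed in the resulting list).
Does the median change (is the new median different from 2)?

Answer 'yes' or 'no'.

Old median = 2
Insert x = -12
New median = -1
Changed? yes

Answer: yes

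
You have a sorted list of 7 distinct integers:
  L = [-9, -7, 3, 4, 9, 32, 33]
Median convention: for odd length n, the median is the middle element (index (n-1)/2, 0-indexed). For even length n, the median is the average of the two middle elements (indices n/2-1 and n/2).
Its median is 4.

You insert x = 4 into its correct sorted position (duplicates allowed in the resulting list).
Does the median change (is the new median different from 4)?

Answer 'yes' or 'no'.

Answer: no

Derivation:
Old median = 4
Insert x = 4
New median = 4
Changed? no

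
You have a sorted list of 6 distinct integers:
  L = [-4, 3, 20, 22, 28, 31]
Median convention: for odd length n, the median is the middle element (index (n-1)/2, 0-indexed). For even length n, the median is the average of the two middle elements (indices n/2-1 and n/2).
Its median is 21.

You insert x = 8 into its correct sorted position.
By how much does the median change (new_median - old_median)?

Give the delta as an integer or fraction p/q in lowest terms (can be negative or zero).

Old median = 21
After inserting x = 8: new sorted = [-4, 3, 8, 20, 22, 28, 31]
New median = 20
Delta = 20 - 21 = -1

Answer: -1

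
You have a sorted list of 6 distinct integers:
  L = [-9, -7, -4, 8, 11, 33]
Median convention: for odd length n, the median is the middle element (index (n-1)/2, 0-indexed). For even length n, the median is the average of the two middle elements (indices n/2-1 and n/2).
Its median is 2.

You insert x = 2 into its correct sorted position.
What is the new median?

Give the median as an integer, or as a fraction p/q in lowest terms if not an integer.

Answer: 2

Derivation:
Old list (sorted, length 6): [-9, -7, -4, 8, 11, 33]
Old median = 2
Insert x = 2
Old length even (6). Middle pair: indices 2,3 = -4,8.
New length odd (7). New median = single middle element.
x = 2: 3 elements are < x, 3 elements are > x.
New sorted list: [-9, -7, -4, 2, 8, 11, 33]
New median = 2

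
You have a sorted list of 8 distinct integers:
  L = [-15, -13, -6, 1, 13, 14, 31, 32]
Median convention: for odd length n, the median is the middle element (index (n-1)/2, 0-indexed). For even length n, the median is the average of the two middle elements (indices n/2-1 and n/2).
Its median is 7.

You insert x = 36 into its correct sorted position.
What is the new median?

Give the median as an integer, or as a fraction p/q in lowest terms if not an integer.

Answer: 13

Derivation:
Old list (sorted, length 8): [-15, -13, -6, 1, 13, 14, 31, 32]
Old median = 7
Insert x = 36
Old length even (8). Middle pair: indices 3,4 = 1,13.
New length odd (9). New median = single middle element.
x = 36: 8 elements are < x, 0 elements are > x.
New sorted list: [-15, -13, -6, 1, 13, 14, 31, 32, 36]
New median = 13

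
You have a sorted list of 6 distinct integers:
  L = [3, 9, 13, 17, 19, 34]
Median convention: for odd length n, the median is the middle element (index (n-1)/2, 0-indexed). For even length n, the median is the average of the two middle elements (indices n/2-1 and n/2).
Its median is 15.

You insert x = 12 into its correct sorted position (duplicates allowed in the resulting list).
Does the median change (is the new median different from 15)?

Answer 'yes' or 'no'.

Answer: yes

Derivation:
Old median = 15
Insert x = 12
New median = 13
Changed? yes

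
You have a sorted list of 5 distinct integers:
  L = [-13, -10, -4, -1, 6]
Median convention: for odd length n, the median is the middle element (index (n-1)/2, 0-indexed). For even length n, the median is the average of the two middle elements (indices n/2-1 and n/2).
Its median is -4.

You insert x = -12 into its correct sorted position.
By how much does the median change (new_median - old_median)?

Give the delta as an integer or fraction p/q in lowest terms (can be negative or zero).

Old median = -4
After inserting x = -12: new sorted = [-13, -12, -10, -4, -1, 6]
New median = -7
Delta = -7 - -4 = -3

Answer: -3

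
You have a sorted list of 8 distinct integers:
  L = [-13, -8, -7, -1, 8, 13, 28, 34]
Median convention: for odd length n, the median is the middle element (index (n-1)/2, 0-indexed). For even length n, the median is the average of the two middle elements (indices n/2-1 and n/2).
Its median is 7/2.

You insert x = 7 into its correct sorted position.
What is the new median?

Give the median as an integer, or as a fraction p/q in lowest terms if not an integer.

Answer: 7

Derivation:
Old list (sorted, length 8): [-13, -8, -7, -1, 8, 13, 28, 34]
Old median = 7/2
Insert x = 7
Old length even (8). Middle pair: indices 3,4 = -1,8.
New length odd (9). New median = single middle element.
x = 7: 4 elements are < x, 4 elements are > x.
New sorted list: [-13, -8, -7, -1, 7, 8, 13, 28, 34]
New median = 7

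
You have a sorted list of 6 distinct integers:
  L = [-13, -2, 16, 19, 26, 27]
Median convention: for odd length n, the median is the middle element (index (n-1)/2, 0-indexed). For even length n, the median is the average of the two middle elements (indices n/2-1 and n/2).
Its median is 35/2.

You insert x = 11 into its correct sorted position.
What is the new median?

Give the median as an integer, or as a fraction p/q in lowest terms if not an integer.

Answer: 16

Derivation:
Old list (sorted, length 6): [-13, -2, 16, 19, 26, 27]
Old median = 35/2
Insert x = 11
Old length even (6). Middle pair: indices 2,3 = 16,19.
New length odd (7). New median = single middle element.
x = 11: 2 elements are < x, 4 elements are > x.
New sorted list: [-13, -2, 11, 16, 19, 26, 27]
New median = 16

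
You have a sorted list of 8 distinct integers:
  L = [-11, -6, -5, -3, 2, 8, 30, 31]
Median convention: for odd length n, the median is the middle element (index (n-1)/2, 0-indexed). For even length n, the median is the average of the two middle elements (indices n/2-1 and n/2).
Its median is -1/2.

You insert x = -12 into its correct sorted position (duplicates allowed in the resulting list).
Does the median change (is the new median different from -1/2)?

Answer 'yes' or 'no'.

Answer: yes

Derivation:
Old median = -1/2
Insert x = -12
New median = -3
Changed? yes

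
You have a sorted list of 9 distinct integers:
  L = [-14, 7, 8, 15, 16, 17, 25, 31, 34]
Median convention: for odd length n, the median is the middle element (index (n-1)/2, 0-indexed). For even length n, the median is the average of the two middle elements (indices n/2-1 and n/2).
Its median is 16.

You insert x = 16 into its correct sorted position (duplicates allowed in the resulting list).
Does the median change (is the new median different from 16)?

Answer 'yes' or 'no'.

Old median = 16
Insert x = 16
New median = 16
Changed? no

Answer: no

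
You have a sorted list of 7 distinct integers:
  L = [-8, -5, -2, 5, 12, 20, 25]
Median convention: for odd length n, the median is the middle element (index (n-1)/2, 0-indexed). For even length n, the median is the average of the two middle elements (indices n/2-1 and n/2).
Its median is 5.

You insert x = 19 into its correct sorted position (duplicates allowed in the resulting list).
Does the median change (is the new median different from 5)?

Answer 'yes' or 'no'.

Answer: yes

Derivation:
Old median = 5
Insert x = 19
New median = 17/2
Changed? yes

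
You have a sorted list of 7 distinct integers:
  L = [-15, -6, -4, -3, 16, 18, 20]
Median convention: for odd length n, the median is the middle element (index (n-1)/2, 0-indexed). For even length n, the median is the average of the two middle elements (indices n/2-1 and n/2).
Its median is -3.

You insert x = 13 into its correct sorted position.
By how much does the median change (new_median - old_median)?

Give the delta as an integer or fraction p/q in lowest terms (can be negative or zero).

Answer: 8

Derivation:
Old median = -3
After inserting x = 13: new sorted = [-15, -6, -4, -3, 13, 16, 18, 20]
New median = 5
Delta = 5 - -3 = 8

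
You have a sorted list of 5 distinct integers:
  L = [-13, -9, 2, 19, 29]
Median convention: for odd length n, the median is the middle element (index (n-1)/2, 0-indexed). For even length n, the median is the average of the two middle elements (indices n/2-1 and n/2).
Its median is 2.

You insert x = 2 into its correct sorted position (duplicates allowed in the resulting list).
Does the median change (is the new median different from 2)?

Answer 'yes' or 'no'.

Old median = 2
Insert x = 2
New median = 2
Changed? no

Answer: no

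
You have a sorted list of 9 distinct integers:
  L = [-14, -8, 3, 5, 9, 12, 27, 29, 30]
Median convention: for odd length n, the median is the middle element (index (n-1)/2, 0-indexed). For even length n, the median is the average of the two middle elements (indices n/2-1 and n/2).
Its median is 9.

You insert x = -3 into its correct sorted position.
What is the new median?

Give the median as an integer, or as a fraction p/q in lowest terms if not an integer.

Old list (sorted, length 9): [-14, -8, 3, 5, 9, 12, 27, 29, 30]
Old median = 9
Insert x = -3
Old length odd (9). Middle was index 4 = 9.
New length even (10). New median = avg of two middle elements.
x = -3: 2 elements are < x, 7 elements are > x.
New sorted list: [-14, -8, -3, 3, 5, 9, 12, 27, 29, 30]
New median = 7

Answer: 7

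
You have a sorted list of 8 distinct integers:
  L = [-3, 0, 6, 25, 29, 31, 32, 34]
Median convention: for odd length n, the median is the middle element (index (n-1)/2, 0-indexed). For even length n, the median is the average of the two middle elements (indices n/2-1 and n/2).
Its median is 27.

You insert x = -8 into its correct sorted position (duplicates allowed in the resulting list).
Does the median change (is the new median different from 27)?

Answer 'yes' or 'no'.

Answer: yes

Derivation:
Old median = 27
Insert x = -8
New median = 25
Changed? yes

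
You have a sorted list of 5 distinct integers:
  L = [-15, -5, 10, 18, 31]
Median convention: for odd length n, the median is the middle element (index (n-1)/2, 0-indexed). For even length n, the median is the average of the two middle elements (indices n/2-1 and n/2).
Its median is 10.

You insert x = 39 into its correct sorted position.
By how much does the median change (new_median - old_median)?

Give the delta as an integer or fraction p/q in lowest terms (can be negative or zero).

Answer: 4

Derivation:
Old median = 10
After inserting x = 39: new sorted = [-15, -5, 10, 18, 31, 39]
New median = 14
Delta = 14 - 10 = 4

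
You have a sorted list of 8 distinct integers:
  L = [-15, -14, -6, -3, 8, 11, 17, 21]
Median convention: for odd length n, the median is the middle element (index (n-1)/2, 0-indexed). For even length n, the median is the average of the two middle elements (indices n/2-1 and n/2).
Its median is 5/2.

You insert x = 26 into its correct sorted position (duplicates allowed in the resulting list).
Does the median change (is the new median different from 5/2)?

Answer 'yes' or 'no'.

Old median = 5/2
Insert x = 26
New median = 8
Changed? yes

Answer: yes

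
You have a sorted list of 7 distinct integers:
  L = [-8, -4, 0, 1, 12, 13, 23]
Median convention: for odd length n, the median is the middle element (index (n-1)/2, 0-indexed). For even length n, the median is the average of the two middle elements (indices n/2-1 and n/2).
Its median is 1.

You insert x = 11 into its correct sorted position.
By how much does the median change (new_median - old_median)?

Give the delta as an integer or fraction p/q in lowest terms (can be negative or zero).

Old median = 1
After inserting x = 11: new sorted = [-8, -4, 0, 1, 11, 12, 13, 23]
New median = 6
Delta = 6 - 1 = 5

Answer: 5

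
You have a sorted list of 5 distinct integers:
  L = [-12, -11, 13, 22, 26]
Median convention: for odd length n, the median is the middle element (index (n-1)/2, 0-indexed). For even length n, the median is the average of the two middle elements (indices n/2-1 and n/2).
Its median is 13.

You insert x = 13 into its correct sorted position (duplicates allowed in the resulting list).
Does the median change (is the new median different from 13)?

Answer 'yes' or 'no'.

Old median = 13
Insert x = 13
New median = 13
Changed? no

Answer: no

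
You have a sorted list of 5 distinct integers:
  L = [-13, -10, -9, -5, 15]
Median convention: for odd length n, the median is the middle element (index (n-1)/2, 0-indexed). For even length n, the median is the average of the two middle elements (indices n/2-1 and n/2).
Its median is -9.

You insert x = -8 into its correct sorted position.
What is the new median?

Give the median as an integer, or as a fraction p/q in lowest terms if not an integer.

Answer: -17/2

Derivation:
Old list (sorted, length 5): [-13, -10, -9, -5, 15]
Old median = -9
Insert x = -8
Old length odd (5). Middle was index 2 = -9.
New length even (6). New median = avg of two middle elements.
x = -8: 3 elements are < x, 2 elements are > x.
New sorted list: [-13, -10, -9, -8, -5, 15]
New median = -17/2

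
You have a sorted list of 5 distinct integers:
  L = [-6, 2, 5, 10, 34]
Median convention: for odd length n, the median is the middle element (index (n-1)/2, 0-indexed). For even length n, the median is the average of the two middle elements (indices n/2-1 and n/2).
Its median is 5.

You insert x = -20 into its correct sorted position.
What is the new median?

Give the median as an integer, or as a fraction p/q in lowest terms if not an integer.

Old list (sorted, length 5): [-6, 2, 5, 10, 34]
Old median = 5
Insert x = -20
Old length odd (5). Middle was index 2 = 5.
New length even (6). New median = avg of two middle elements.
x = -20: 0 elements are < x, 5 elements are > x.
New sorted list: [-20, -6, 2, 5, 10, 34]
New median = 7/2

Answer: 7/2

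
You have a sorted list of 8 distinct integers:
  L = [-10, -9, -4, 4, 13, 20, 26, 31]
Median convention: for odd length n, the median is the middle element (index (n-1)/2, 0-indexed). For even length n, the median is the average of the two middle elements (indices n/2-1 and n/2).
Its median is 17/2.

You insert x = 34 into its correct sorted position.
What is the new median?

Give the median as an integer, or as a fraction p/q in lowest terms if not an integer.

Old list (sorted, length 8): [-10, -9, -4, 4, 13, 20, 26, 31]
Old median = 17/2
Insert x = 34
Old length even (8). Middle pair: indices 3,4 = 4,13.
New length odd (9). New median = single middle element.
x = 34: 8 elements are < x, 0 elements are > x.
New sorted list: [-10, -9, -4, 4, 13, 20, 26, 31, 34]
New median = 13

Answer: 13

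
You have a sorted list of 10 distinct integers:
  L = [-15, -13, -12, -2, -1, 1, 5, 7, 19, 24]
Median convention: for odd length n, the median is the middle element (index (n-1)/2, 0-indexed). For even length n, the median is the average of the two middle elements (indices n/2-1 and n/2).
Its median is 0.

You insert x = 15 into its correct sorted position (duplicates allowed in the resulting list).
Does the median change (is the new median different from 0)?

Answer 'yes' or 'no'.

Answer: yes

Derivation:
Old median = 0
Insert x = 15
New median = 1
Changed? yes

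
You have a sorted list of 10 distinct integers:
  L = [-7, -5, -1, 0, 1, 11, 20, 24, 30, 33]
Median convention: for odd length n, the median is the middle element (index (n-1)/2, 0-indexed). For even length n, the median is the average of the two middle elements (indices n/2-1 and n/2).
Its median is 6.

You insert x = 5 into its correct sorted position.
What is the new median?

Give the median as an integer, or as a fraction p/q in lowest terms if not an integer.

Old list (sorted, length 10): [-7, -5, -1, 0, 1, 11, 20, 24, 30, 33]
Old median = 6
Insert x = 5
Old length even (10). Middle pair: indices 4,5 = 1,11.
New length odd (11). New median = single middle element.
x = 5: 5 elements are < x, 5 elements are > x.
New sorted list: [-7, -5, -1, 0, 1, 5, 11, 20, 24, 30, 33]
New median = 5

Answer: 5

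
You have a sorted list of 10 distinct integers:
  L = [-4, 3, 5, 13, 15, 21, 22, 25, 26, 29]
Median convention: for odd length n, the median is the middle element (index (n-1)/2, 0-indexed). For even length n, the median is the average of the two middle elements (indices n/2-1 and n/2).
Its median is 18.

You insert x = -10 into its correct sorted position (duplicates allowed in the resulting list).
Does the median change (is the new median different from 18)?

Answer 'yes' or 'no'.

Old median = 18
Insert x = -10
New median = 15
Changed? yes

Answer: yes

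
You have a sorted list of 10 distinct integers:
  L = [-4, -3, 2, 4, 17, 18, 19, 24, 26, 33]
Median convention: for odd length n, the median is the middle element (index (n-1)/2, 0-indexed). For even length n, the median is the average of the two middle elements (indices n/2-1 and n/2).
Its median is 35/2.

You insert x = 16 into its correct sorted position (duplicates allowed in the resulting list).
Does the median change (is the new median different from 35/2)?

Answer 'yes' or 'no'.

Old median = 35/2
Insert x = 16
New median = 17
Changed? yes

Answer: yes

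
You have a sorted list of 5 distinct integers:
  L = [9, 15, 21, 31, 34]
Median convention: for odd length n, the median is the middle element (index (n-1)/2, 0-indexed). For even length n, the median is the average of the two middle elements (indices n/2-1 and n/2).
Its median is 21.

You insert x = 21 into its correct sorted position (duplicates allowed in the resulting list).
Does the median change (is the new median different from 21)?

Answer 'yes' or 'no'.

Old median = 21
Insert x = 21
New median = 21
Changed? no

Answer: no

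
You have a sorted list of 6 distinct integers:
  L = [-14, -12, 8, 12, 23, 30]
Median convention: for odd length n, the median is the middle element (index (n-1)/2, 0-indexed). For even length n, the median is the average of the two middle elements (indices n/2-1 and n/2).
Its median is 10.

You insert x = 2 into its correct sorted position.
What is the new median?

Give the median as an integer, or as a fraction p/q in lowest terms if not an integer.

Old list (sorted, length 6): [-14, -12, 8, 12, 23, 30]
Old median = 10
Insert x = 2
Old length even (6). Middle pair: indices 2,3 = 8,12.
New length odd (7). New median = single middle element.
x = 2: 2 elements are < x, 4 elements are > x.
New sorted list: [-14, -12, 2, 8, 12, 23, 30]
New median = 8

Answer: 8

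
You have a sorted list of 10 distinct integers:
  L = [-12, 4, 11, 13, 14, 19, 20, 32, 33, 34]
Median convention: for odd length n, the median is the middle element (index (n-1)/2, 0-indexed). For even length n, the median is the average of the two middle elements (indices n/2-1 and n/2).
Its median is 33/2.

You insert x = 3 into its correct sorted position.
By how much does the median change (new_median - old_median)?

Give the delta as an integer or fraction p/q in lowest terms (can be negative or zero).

Answer: -5/2

Derivation:
Old median = 33/2
After inserting x = 3: new sorted = [-12, 3, 4, 11, 13, 14, 19, 20, 32, 33, 34]
New median = 14
Delta = 14 - 33/2 = -5/2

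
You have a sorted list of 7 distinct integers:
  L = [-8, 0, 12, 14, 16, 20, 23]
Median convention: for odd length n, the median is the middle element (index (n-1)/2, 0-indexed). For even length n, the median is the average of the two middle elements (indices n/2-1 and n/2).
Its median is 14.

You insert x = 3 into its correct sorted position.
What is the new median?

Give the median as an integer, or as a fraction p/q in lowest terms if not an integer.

Answer: 13

Derivation:
Old list (sorted, length 7): [-8, 0, 12, 14, 16, 20, 23]
Old median = 14
Insert x = 3
Old length odd (7). Middle was index 3 = 14.
New length even (8). New median = avg of two middle elements.
x = 3: 2 elements are < x, 5 elements are > x.
New sorted list: [-8, 0, 3, 12, 14, 16, 20, 23]
New median = 13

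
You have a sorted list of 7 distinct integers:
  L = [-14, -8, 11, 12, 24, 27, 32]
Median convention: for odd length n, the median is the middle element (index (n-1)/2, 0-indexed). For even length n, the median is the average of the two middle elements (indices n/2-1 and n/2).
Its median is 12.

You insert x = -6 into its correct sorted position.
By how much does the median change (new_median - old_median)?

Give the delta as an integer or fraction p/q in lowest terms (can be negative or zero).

Old median = 12
After inserting x = -6: new sorted = [-14, -8, -6, 11, 12, 24, 27, 32]
New median = 23/2
Delta = 23/2 - 12 = -1/2

Answer: -1/2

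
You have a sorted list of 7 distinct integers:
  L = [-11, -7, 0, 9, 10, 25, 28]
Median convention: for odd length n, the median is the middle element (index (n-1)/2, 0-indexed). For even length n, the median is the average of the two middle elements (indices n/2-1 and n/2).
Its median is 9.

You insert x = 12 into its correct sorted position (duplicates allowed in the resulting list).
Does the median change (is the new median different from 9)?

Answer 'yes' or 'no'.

Old median = 9
Insert x = 12
New median = 19/2
Changed? yes

Answer: yes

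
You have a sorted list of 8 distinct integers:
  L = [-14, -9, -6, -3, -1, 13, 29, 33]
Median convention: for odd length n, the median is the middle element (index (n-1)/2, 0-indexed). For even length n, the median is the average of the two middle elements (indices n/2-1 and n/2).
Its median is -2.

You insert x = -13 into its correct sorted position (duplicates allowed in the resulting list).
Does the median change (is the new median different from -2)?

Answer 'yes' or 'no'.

Old median = -2
Insert x = -13
New median = -3
Changed? yes

Answer: yes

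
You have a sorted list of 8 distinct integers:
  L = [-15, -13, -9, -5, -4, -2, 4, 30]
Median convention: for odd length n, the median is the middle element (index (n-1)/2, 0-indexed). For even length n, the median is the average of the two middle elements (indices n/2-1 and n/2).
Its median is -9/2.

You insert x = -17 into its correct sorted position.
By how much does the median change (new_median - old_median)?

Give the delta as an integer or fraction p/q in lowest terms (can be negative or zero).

Answer: -1/2

Derivation:
Old median = -9/2
After inserting x = -17: new sorted = [-17, -15, -13, -9, -5, -4, -2, 4, 30]
New median = -5
Delta = -5 - -9/2 = -1/2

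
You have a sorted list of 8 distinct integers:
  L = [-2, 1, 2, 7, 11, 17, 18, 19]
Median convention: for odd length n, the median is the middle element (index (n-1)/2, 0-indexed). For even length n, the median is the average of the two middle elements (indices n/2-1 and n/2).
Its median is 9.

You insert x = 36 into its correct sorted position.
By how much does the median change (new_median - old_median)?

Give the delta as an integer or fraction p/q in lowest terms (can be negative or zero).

Old median = 9
After inserting x = 36: new sorted = [-2, 1, 2, 7, 11, 17, 18, 19, 36]
New median = 11
Delta = 11 - 9 = 2

Answer: 2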